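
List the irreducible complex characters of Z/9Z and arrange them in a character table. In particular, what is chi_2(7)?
Character table of Z/9Z (irreps indexed chi_0,...,chi_8 with chi_k(m) = zeta_9^(k*m), zeta_9 = exp(2*pi*i/9)):
  irrep \ class  {0} (size 1)  {1} (size 1)    {2} (size 1)    {3} (size 1)    {4} (size 1)    {5} (size 1)    {6} (size 1)    {7} (size 1)    {8} (size 1)  
  chi_0          1             1               1               1               1               1               1               1               1             
  chi_1          1             exp(2*I*pi/9)   exp(4*I*pi/9)   exp(2*I*pi/3)   exp(8*I*pi/9)   exp(-8*I*pi/9)  exp(-2*I*pi/3)  exp(-4*I*pi/9)  exp(-2*I*pi/9)
  chi_2          1             exp(4*I*pi/9)   exp(8*I*pi/9)   exp(-2*I*pi/3)  exp(-2*I*pi/9)  exp(2*I*pi/9)   exp(2*I*pi/3)   exp(-8*I*pi/9)  exp(-4*I*pi/9)
  chi_3          1             exp(2*I*pi/3)   exp(-2*I*pi/3)  1               exp(2*I*pi/3)   exp(-2*I*pi/3)  1               exp(2*I*pi/3)   exp(-2*I*pi/3)
  chi_4          1             exp(8*I*pi/9)   exp(-2*I*pi/9)  exp(2*I*pi/3)   exp(-4*I*pi/9)  exp(4*I*pi/9)   exp(-2*I*pi/3)  exp(2*I*pi/9)   exp(-8*I*pi/9)
  chi_5          1             exp(-8*I*pi/9)  exp(2*I*pi/9)   exp(-2*I*pi/3)  exp(4*I*pi/9)   exp(-4*I*pi/9)  exp(2*I*pi/3)   exp(-2*I*pi/9)  exp(8*I*pi/9) 
  chi_6          1             exp(-2*I*pi/3)  exp(2*I*pi/3)   1               exp(-2*I*pi/3)  exp(2*I*pi/3)   1               exp(-2*I*pi/3)  exp(2*I*pi/3) 
  chi_7          1             exp(-4*I*pi/9)  exp(-8*I*pi/9)  exp(2*I*pi/3)   exp(2*I*pi/9)   exp(-2*I*pi/9)  exp(-2*I*pi/3)  exp(8*I*pi/9)   exp(4*I*pi/9) 
  chi_8          1             exp(-2*I*pi/9)  exp(-4*I*pi/9)  exp(-2*I*pi/3)  exp(-8*I*pi/9)  exp(8*I*pi/9)   exp(2*I*pi/3)   exp(4*I*pi/9)   exp(2*I*pi/9) 

Spot check: chi_2(7) = zeta_9^(2*7) = zeta_9^14 = exp(-8*I*pi/9).

Justification: Z/9Z is abelian, so all 9 irreducible complex representations are 1-dimensional. They are given by chi_k(m) = zeta_9^(k*m) for k = 0,...,8. Row orthogonality: sum_m chi_k(m) conj(chi_l(m)) = 9 * [k = l].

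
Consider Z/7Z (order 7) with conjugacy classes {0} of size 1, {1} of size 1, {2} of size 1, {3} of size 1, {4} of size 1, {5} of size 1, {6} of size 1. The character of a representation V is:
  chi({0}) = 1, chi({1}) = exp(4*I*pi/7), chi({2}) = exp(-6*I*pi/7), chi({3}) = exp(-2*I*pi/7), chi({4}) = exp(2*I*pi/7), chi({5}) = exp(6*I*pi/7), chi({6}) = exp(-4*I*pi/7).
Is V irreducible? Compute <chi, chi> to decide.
Irreducible: <chi, chi> = 1.

<chi, chi> = (1/|G|) sum_C |C| * |chi(C)|^2 = (1/7)[1*|1|^2 + 1*|exp(4*I*pi/7)|^2 + 1*|exp(-6*I*pi/7)|^2 + 1*|exp(-2*I*pi/7)|^2 + 1*|exp(2*I*pi/7)|^2 + 1*|exp(6*I*pi/7)|^2 + 1*|exp(-4*I*pi/7)|^2]
  = (1/7)[(1) + (1) + (1) + (1) + (1) + (1) + (1)] = 7/7 = 1.
(Exp terms are combined using exp(i*s)*conj(exp(i*t)) = exp(i*(s-t)), and sums of them are collapsed using the identity that for every m > 1 the m distinct m-th roots of unity sum to 0, e.g. 1 + exp(2*I*pi/3) + exp(-2*I*pi/3) = 0.)
A character is irreducible iff <chi, chi> = 1, so this representation is irreducible.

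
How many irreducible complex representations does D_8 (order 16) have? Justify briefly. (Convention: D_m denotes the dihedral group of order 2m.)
7

Reasoning: The number of irreducible complex representations of a finite group equals its number of conjugacy classes. D_8 has 7 conjugacy classes (n/2 + 3 for n even), so D_8 (order 16) has exactly 7 irreducible complex representations.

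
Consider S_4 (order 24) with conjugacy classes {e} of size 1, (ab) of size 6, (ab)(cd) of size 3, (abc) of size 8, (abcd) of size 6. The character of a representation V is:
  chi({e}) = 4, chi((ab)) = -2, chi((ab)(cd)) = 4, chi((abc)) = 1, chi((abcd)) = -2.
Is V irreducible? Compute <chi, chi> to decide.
Not irreducible (reducible): <chi, chi> = 5 > 1.

Solution. <chi, chi> = (1/|G|) sum_C |C| * |chi(C)|^2 = (1/24)[1*|4|^2 + 6*|-2|^2 + 3*|4|^2 + 8*|1|^2 + 6*|-2|^2]
  = (1/24)[(16) + (24) + (48) + (8) + (24)] = 120/24 = 5.
A character is irreducible iff <chi, chi> = 1, so this representation is reducible.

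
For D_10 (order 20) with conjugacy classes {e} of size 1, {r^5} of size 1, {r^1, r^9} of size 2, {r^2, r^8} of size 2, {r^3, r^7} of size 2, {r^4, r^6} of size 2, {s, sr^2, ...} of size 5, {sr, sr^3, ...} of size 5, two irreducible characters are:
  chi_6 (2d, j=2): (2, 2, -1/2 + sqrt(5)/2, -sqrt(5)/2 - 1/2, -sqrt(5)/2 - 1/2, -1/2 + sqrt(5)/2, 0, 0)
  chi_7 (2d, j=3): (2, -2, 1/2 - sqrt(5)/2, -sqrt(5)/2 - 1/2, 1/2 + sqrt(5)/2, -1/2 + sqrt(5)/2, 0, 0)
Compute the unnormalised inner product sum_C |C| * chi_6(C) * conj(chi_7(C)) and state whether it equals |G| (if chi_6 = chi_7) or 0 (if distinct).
Sum = 0; so <chi_6, chi_7> = 0 (distinct irreducibles are orthogonal).

Argument: Compute term by term over conjugacy classes (|C| * chi_6(C) * conj(chi_7(C))):
  1*(2)*conj(2) + 1*(2)*conj(-2) + 2*(-1/2 + sqrt(5)/2)*conj(1/2 - sqrt(5)/2) + 2*(-sqrt(5)/2 - 1/2)*conj(-sqrt(5)/2 - 1/2) + 2*(-sqrt(5)/2 - 1/2)*conj(1/2 + sqrt(5)/2) + 2*(-1/2 + sqrt(5)/2)*conj(-1/2 + sqrt(5)/2) + 5*(0)*conj(0) + 5*(0)*conj(0)
  = (4) + (-4) + (-3 + sqrt(5)) + (sqrt(5) + 3) + (-3 - sqrt(5)) + (3 - sqrt(5)) + (0) + (0)
  = 0.
Dividing by |G| = 20 gives 0/20 = 0, matching the row-orthogonality relation <chi_6, chi_7> = [chi_6 = chi_7].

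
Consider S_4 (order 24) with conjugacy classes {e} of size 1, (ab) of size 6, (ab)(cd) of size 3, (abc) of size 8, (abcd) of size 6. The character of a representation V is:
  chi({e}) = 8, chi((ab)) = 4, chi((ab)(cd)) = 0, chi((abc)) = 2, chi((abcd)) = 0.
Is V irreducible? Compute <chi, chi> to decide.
Not irreducible (reducible): <chi, chi> = 8 > 1.

Explanation: <chi, chi> = (1/|G|) sum_C |C| * |chi(C)|^2 = (1/24)[1*|8|^2 + 6*|4|^2 + 3*|0|^2 + 8*|2|^2 + 6*|0|^2]
  = (1/24)[(64) + (96) + (0) + (32) + (0)] = 192/24 = 8.
A character is irreducible iff <chi, chi> = 1, so this representation is reducible.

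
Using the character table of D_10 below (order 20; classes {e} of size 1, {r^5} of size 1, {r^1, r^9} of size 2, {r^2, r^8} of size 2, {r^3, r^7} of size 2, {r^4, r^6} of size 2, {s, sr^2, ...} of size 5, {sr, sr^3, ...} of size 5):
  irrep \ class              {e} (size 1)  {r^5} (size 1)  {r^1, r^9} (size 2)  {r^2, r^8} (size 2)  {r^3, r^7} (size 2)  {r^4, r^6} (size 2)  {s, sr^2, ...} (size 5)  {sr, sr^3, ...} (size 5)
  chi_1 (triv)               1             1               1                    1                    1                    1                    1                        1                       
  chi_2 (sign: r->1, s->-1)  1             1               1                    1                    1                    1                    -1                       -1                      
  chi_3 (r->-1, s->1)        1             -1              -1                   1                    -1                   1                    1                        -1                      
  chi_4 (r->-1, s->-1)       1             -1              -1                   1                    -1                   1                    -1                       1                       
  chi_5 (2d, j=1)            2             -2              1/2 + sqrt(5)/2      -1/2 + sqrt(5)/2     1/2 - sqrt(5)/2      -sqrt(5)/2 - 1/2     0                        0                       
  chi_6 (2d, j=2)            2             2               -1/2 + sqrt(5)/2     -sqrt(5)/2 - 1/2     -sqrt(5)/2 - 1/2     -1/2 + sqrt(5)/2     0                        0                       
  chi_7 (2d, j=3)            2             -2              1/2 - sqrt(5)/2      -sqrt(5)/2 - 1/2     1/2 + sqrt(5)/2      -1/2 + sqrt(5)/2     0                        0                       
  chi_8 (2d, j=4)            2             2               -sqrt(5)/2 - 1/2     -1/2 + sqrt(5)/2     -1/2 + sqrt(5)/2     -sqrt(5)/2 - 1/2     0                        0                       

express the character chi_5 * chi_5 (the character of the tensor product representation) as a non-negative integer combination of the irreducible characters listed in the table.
chi_5 tensor chi_5 = chi_1 + chi_2 + chi_6 (all other irreducibles have multiplicity 0).

Explanation: The character of a tensor product is the pointwise product (chi_5 * chi_5)(C) = chi_5(C) * chi_5(C):
  {e}: (2)*(2), {r^5}: (-2)*(-2), {r^1, r^9}: (1/2 + sqrt(5)/2)*(1/2 + sqrt(5)/2), {r^2, r^8}: (-1/2 + sqrt(5)/2)*(-1/2 + sqrt(5)/2), {r^3, r^7}: (1/2 - sqrt(5)/2)*(1/2 - sqrt(5)/2), {r^4, r^6}: (-sqrt(5)/2 - 1/2)*(-sqrt(5)/2 - 1/2), {s, sr^2, ...}: (0)*(0), {sr, sr^3, ...}: (0)*(0)
so (chi_5 * chi_5) takes values
  {e} -> 4, {r^5} -> 4, {r^1, r^9} -> sqrt(5)/2 + 3/2, {r^2, r^8} -> 3/2 - sqrt(5)/2, {r^3, r^7} -> 3/2 - sqrt(5)/2, {r^4, r^6} -> sqrt(5)/2 + 3/2, {s, sr^2, ...} -> 0, {sr, sr^3, ...} -> 0.
Now take the inner product of this character with each irreducible chi from the table, <chi_5*chi_5, chi> = (1/20) sum_C |C| (chi_5*chi_5)(C) conj(chi(C)):
  <chi_5*chi_5, chi_1> = (1/20)[1*(4)*conj(1) + 1*(4)*conj(1) + 2*(sqrt(5)/2 + 3/2)*conj(1) + 2*(3/2 - sqrt(5)/2)*conj(1) + 2*(3/2 - sqrt(5)/2)*conj(1) + 2*(sqrt(5)/2 + 3/2)*conj(1) + 5*(0)*conj(1) + 5*(0)*conj(1)]
      = (1/20)[(4) + (4) + (sqrt(5) + 3) + (3 - sqrt(5)) + (3 - sqrt(5)) + (sqrt(5) + 3) + (0) + (0)] = 20/20 = 1
  <chi_5*chi_5, chi_2> = (1/20)[1*(4)*conj(1) + 1*(4)*conj(1) + 2*(sqrt(5)/2 + 3/2)*conj(1) + 2*(3/2 - sqrt(5)/2)*conj(1) + 2*(3/2 - sqrt(5)/2)*conj(1) + 2*(sqrt(5)/2 + 3/2)*conj(1) + 5*(0)*conj(-1) + 5*(0)*conj(-1)]
      = (1/20)[(4) + (4) + (sqrt(5) + 3) + (3 - sqrt(5)) + (3 - sqrt(5)) + (sqrt(5) + 3) + (0) + (0)] = 20/20 = 1
  <chi_5*chi_5, chi_3> = (1/20)[1*(4)*conj(1) + 1*(4)*conj(-1) + 2*(sqrt(5)/2 + 3/2)*conj(-1) + 2*(3/2 - sqrt(5)/2)*conj(1) + 2*(3/2 - sqrt(5)/2)*conj(-1) + 2*(sqrt(5)/2 + 3/2)*conj(1) + 5*(0)*conj(1) + 5*(0)*conj(-1)]
      = (1/20)[(4) + (-4) + (-3 - sqrt(5)) + (3 - sqrt(5)) + (-3 + sqrt(5)) + (sqrt(5) + 3) + (0) + (0)] = 0/20 = 0
  <chi_5*chi_5, chi_4> = (1/20)[1*(4)*conj(1) + 1*(4)*conj(-1) + 2*(sqrt(5)/2 + 3/2)*conj(-1) + 2*(3/2 - sqrt(5)/2)*conj(1) + 2*(3/2 - sqrt(5)/2)*conj(-1) + 2*(sqrt(5)/2 + 3/2)*conj(1) + 5*(0)*conj(-1) + 5*(0)*conj(1)]
      = (1/20)[(4) + (-4) + (-3 - sqrt(5)) + (3 - sqrt(5)) + (-3 + sqrt(5)) + (sqrt(5) + 3) + (0) + (0)] = 0/20 = 0
  <chi_5*chi_5, chi_5> = (1/20)[1*(4)*conj(2) + 1*(4)*conj(-2) + 2*(sqrt(5)/2 + 3/2)*conj(1/2 + sqrt(5)/2) + 2*(3/2 - sqrt(5)/2)*conj(-1/2 + sqrt(5)/2) + 2*(3/2 - sqrt(5)/2)*conj(1/2 - sqrt(5)/2) + 2*(sqrt(5)/2 + 3/2)*conj(-sqrt(5)/2 - 1/2) + 5*(0)*conj(0) + 5*(0)*conj(0)]
      = (1/20)[(8) + (-8) + (4 + 2*sqrt(5)) + (-4 + 2*sqrt(5)) + (4 - 2*sqrt(5)) + (-2*sqrt(5) - 4) + (0) + (0)] = 0/20 = 0
  <chi_5*chi_5, chi_6> = (1/20)[1*(4)*conj(2) + 1*(4)*conj(2) + 2*(sqrt(5)/2 + 3/2)*conj(-1/2 + sqrt(5)/2) + 2*(3/2 - sqrt(5)/2)*conj(-sqrt(5)/2 - 1/2) + 2*(3/2 - sqrt(5)/2)*conj(-sqrt(5)/2 - 1/2) + 2*(sqrt(5)/2 + 3/2)*conj(-1/2 + sqrt(5)/2) + 5*(0)*conj(0) + 5*(0)*conj(0)]
      = (1/20)[(8) + (8) + (1 + sqrt(5)) + (1 - sqrt(5)) + (1 - sqrt(5)) + (1 + sqrt(5)) + (0) + (0)] = 20/20 = 1
  <chi_5*chi_5, chi_7> = (1/20)[1*(4)*conj(2) + 1*(4)*conj(-2) + 2*(sqrt(5)/2 + 3/2)*conj(1/2 - sqrt(5)/2) + 2*(3/2 - sqrt(5)/2)*conj(-sqrt(5)/2 - 1/2) + 2*(3/2 - sqrt(5)/2)*conj(1/2 + sqrt(5)/2) + 2*(sqrt(5)/2 + 3/2)*conj(-1/2 + sqrt(5)/2) + 5*(0)*conj(0) + 5*(0)*conj(0)]
      = (1/20)[(8) + (-8) + (-sqrt(5) - 1) + (1 - sqrt(5)) + (-1 + sqrt(5)) + (1 + sqrt(5)) + (0) + (0)] = 0/20 = 0
  <chi_5*chi_5, chi_8> = (1/20)[1*(4)*conj(2) + 1*(4)*conj(2) + 2*(sqrt(5)/2 + 3/2)*conj(-sqrt(5)/2 - 1/2) + 2*(3/2 - sqrt(5)/2)*conj(-1/2 + sqrt(5)/2) + 2*(3/2 - sqrt(5)/2)*conj(-1/2 + sqrt(5)/2) + 2*(sqrt(5)/2 + 3/2)*conj(-sqrt(5)/2 - 1/2) + 5*(0)*conj(0) + 5*(0)*conj(0)]
      = (1/20)[(8) + (8) + (-2*sqrt(5) - 4) + (-4 + 2*sqrt(5)) + (-4 + 2*sqrt(5)) + (-2*sqrt(5) - 4) + (0) + (0)] = 0/20 = 0
Hence the multiplicities are chi_1: 1, chi_2: 1, chi_6: 1. Dimension check: dim(chi_5)*dim(chi_5) = 2*2 = 4 and sum (mult * dim) = 1*1 + 1*1 + 1*2 = 4.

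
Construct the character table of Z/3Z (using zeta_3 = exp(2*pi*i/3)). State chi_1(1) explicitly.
Character table of Z/3Z (irreps indexed chi_0,...,chi_2 with chi_k(m) = zeta_3^(k*m), zeta_3 = exp(2*pi*i/3)):
  irrep \ class  {0} (size 1)  {1} (size 1)    {2} (size 1)  
  chi_0          1             1               1             
  chi_1          1             exp(2*I*pi/3)   exp(-2*I*pi/3)
  chi_2          1             exp(-2*I*pi/3)  exp(2*I*pi/3) 

Spot check: chi_1(1) = zeta_3^(1*1) = zeta_3^1 = exp(2*I*pi/3).

Solution. Z/3Z is abelian, so all 3 irreducible complex representations are 1-dimensional. They are given by chi_k(m) = zeta_3^(k*m) for k = 0,...,2. Row orthogonality: sum_m chi_k(m) conj(chi_l(m)) = 3 * [k = l].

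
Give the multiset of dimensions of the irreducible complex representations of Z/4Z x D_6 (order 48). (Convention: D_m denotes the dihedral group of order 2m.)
Dimensions: 1, 1, 1, 1, 1, 1, 1, 1, 1, 1, 1, 1, 1, 1, 1, 1, 2, 2, 2, 2, 2, 2, 2, 2

Proof sketch: There are 24 irreducibles (= number of conjugacy classes). Their dimensions d_i satisfy sum d_i^2 = |G| = 48: 1 + 1 + 1 + 1 + 1 + 1 + 1 + 1 + 1 + 1 + 1 + 1 + 1 + 1 + 1 + 1 + 4 + 4 + 4 + 4 + 4 + 4 + 4 + 4 = 48. (For the product with Z/4Z: each of the 4 1-dim characters of Z/4Z tensors with each irrep of D_6, giving 4 copies of each D_6-dimension.)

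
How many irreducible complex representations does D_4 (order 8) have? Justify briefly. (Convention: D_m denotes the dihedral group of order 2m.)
5

Solution. The number of irreducible complex representations of a finite group equals its number of conjugacy classes. D_4 has 5 conjugacy classes (n/2 + 3 for n even), so D_4 (order 8) has exactly 5 irreducible complex representations.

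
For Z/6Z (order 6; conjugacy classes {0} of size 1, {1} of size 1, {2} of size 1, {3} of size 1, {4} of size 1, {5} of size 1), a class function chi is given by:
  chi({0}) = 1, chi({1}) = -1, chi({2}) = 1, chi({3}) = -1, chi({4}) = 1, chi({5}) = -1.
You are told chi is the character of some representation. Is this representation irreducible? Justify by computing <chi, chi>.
Irreducible: <chi, chi> = 1.

Argument: <chi, chi> = (1/|G|) sum_C |C| * |chi(C)|^2 = (1/6)[1*|1|^2 + 1*|-1|^2 + 1*|1|^2 + 1*|-1|^2 + 1*|1|^2 + 1*|-1|^2]
  = (1/6)[(1) + (1) + (1) + (1) + (1) + (1)] = 6/6 = 1.
(Exp terms are combined using exp(i*s)*conj(exp(i*t)) = exp(i*(s-t)), and sums of them are collapsed using the identity that for every m > 1 the m distinct m-th roots of unity sum to 0, e.g. 1 + exp(2*I*pi/3) + exp(-2*I*pi/3) = 0.)
A character is irreducible iff <chi, chi> = 1, so this representation is irreducible.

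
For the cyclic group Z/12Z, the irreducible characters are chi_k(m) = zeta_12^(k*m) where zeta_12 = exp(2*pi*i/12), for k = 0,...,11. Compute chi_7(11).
chi_7(11) = zeta_12^77 = exp(5*I*pi/6)

Proof sketch: chi_7(11) = zeta_12^(7*11) = zeta_12^77. Since zeta_12^12 = 1, this equals zeta_12^5 = exp(2*pi*i*5/12) = exp(5*I*pi/6).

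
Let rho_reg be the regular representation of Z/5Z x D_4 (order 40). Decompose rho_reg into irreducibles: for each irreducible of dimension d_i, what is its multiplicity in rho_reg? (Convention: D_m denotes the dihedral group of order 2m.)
Each irreducible V_i of dimension d_i appears with multiplicity d_i, i.e. rho_reg = (direct sum over all irreducibles V_i) d_i V_i. The irreducible dimensions for Z/5Z x D_4 are 1, 1, 1, 1, 1, 1, 1, 1, 1, 1, 1, 1, 1, 1, 1, 1, 1, 1, 1, 1, 2, 2, 2, 2, 2: 20 irreducibles of dimension 1, each with multiplicity 1; 5 irreducibles of dimension 2, each with multiplicity 2. Total dimension 20*1*1 + 5*2*2 = 40 = |G|.

Justification: General theorem: in the regular representation of a finite group G, each irreducible appears with multiplicity equal to its dimension. Check: dim(rho_reg) = sum d_i^2 = 1 + 1 + 1 + 1 + 1 + 1 + 1 + 1 + 1 + 1 + 1 + 1 + 1 + 1 + 1 + 1 + 1 + 1 + 1 + 1 + 4 + 4 + 4 + 4 + 4 = 40 = |G|.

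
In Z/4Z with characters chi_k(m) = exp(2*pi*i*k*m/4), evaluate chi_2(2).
chi_2(2) = zeta_4^4 = 1

Argument: chi_2(2) = zeta_4^(2*2) = zeta_4^4. Since zeta_4^4 = 1, this equals zeta_4^0 = exp(2*pi*i*0/4) = 1.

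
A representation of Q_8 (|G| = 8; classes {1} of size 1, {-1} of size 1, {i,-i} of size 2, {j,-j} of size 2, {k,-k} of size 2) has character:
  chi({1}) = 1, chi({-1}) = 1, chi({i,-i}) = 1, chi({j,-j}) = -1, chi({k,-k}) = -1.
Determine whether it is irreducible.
Irreducible: <chi, chi> = 1.

Solution. <chi, chi> = (1/|G|) sum_C |C| * |chi(C)|^2 = (1/8)[1*|1|^2 + 1*|1|^2 + 2*|1|^2 + 2*|-1|^2 + 2*|-1|^2]
  = (1/8)[(1) + (1) + (2) + (2) + (2)] = 8/8 = 1.
A character is irreducible iff <chi, chi> = 1, so this representation is irreducible.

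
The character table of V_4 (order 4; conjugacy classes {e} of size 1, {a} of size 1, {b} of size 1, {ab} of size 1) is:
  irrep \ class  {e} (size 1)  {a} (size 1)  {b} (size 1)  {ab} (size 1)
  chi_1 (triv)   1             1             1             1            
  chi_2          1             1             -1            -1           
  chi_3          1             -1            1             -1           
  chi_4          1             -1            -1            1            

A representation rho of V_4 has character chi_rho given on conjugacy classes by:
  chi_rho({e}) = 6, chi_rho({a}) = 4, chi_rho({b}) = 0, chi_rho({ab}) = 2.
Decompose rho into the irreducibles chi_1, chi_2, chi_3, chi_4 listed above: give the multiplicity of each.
Multiplicities: chi_1: 3, chi_2: 2, chi_3: 0, chi_4: 1.

Proof sketch: Use <chi_rho, chi> = (1/|G|) sum_C |C| * chi_rho(C) * conj(chi(C)) with |G| = 4 for each irreducible chi in the table:
  <chi_rho, chi_1> = (1/4)[1*(6)*conj(1) + 1*(4)*conj(1) + 1*(0)*conj(1) + 1*(2)*conj(1)]
      = (1/4)[(6) + (4) + (0) + (2)] = 12/4 = 3
  <chi_rho, chi_2> = (1/4)[1*(6)*conj(1) + 1*(4)*conj(1) + 1*(0)*conj(-1) + 1*(2)*conj(-1)]
      = (1/4)[(6) + (4) + (0) + (-2)] = 8/4 = 2
  <chi_rho, chi_3> = (1/4)[1*(6)*conj(1) + 1*(4)*conj(-1) + 1*(0)*conj(1) + 1*(2)*conj(-1)]
      = (1/4)[(6) + (-4) + (0) + (-2)] = 0/4 = 0
  <chi_rho, chi_4> = (1/4)[1*(6)*conj(1) + 1*(4)*conj(-1) + 1*(0)*conj(-1) + 1*(2)*conj(1)]
      = (1/4)[(6) + (-4) + (0) + (2)] = 4/4 = 1
Dimension check: dim(rho) = sum (mult * dim) = 3*1 + 2*1 + 0*1 + 1*1 = 6 = chi_rho(e) = 6.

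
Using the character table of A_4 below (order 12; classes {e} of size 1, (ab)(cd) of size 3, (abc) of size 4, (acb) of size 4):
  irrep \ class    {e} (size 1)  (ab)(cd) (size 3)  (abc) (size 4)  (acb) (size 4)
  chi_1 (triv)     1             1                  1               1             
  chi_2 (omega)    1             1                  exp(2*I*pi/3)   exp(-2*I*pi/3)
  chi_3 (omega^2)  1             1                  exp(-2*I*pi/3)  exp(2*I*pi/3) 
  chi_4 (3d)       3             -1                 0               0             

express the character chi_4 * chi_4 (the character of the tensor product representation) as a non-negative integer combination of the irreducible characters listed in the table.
chi_4 tensor chi_4 = chi_1 + chi_2 + chi_3 + 2*chi_4 (all other irreducibles have multiplicity 0).

The character of a tensor product is the pointwise product (chi_4 * chi_4)(C) = chi_4(C) * chi_4(C):
  {e}: (3)*(3), (ab)(cd): (-1)*(-1), (abc): (0)*(0), (acb): (0)*(0)
so (chi_4 * chi_4) takes values
  {e} -> 9, (ab)(cd) -> 1, (abc) -> 0, (acb) -> 0.
Now take the inner product of this character with each irreducible chi from the table, <chi_4*chi_4, chi> = (1/12) sum_C |C| (chi_4*chi_4)(C) conj(chi(C)):
  <chi_4*chi_4, chi_1> = (1/12)[1*(9)*conj(1) + 3*(1)*conj(1) + 4*(0)*conj(1) + 4*(0)*conj(1)]
      = (1/12)[(9) + (3) + (0) + (0)] = 12/12 = 1
  <chi_4*chi_4, chi_2> = (1/12)[1*(9)*conj(1) + 3*(1)*conj(1) + 4*(0)*conj(exp(2*I*pi/3)) + 4*(0)*conj(exp(-2*I*pi/3))]
      = (1/12)[(9) + (3) + (0) + (0)] = 12/12 = 1
  <chi_4*chi_4, chi_3> = (1/12)[1*(9)*conj(1) + 3*(1)*conj(1) + 4*(0)*conj(exp(-2*I*pi/3)) + 4*(0)*conj(exp(2*I*pi/3))]
      = (1/12)[(9) + (3) + (0) + (0)] = 12/12 = 1
  <chi_4*chi_4, chi_4> = (1/12)[1*(9)*conj(3) + 3*(1)*conj(-1) + 4*(0)*conj(0) + 4*(0)*conj(0)]
      = (1/12)[(27) + (-3) + (0) + (0)] = 24/12 = 2
(Exp terms are combined using exp(i*s)*conj(exp(i*t)) = exp(i*(s-t)), and sums of them are collapsed using the identity that for every m > 1 the m distinct m-th roots of unity sum to 0, e.g. 1 + exp(2*I*pi/3) + exp(-2*I*pi/3) = 0.)
Hence the multiplicities are chi_1: 1, chi_2: 1, chi_3: 1, chi_4: 2. Dimension check: dim(chi_4)*dim(chi_4) = 3*3 = 9 and sum (mult * dim) = 1*1 + 1*1 + 1*1 + 2*3 = 9.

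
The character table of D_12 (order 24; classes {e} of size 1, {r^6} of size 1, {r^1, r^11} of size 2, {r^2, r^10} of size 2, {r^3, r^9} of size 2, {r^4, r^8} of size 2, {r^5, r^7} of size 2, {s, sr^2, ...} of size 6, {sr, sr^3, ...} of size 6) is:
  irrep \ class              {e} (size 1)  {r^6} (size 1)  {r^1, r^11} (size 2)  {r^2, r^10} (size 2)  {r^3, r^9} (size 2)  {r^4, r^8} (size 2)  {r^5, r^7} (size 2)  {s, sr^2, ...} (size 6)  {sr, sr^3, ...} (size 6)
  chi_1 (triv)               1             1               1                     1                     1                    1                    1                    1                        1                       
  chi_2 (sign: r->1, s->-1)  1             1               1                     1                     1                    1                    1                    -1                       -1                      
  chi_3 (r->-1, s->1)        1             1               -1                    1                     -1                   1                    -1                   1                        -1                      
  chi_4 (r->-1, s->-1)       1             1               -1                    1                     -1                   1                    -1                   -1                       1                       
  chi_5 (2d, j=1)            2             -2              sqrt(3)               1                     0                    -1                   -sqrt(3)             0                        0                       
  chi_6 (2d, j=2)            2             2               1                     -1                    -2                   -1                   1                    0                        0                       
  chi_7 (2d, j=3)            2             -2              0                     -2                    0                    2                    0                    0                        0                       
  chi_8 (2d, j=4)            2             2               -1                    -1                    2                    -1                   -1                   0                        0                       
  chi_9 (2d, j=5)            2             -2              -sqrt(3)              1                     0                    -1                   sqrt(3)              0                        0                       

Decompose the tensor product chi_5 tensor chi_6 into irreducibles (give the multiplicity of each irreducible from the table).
chi_5 tensor chi_6 = chi_5 + chi_7 (all other irreducibles have multiplicity 0).

Argument: The character of a tensor product is the pointwise product (chi_5 * chi_6)(C) = chi_5(C) * chi_6(C):
  {e}: (2)*(2), {r^6}: (-2)*(2), {r^1, r^11}: (sqrt(3))*(1), {r^2, r^10}: (1)*(-1), {r^3, r^9}: (0)*(-2), {r^4, r^8}: (-1)*(-1), {r^5, r^7}: (-sqrt(3))*(1), {s, sr^2, ...}: (0)*(0), {sr, sr^3, ...}: (0)*(0)
so (chi_5 * chi_6) takes values
  {e} -> 4, {r^6} -> -4, {r^1, r^11} -> sqrt(3), {r^2, r^10} -> -1, {r^3, r^9} -> 0, {r^4, r^8} -> 1, {r^5, r^7} -> -sqrt(3), {s, sr^2, ...} -> 0, {sr, sr^3, ...} -> 0.
Now take the inner product of this character with each irreducible chi from the table, <chi_5*chi_6, chi> = (1/24) sum_C |C| (chi_5*chi_6)(C) conj(chi(C)):
  <chi_5*chi_6, chi_1> = (1/24)[1*(4)*conj(1) + 1*(-4)*conj(1) + 2*(sqrt(3))*conj(1) + 2*(-1)*conj(1) + 2*(0)*conj(1) + 2*(1)*conj(1) + 2*(-sqrt(3))*conj(1) + 6*(0)*conj(1) + 6*(0)*conj(1)]
      = (1/24)[(4) + (-4) + (2*sqrt(3)) + (-2) + (0) + (2) + (-2*sqrt(3)) + (0) + (0)] = 0/24 = 0
  <chi_5*chi_6, chi_2> = (1/24)[1*(4)*conj(1) + 1*(-4)*conj(1) + 2*(sqrt(3))*conj(1) + 2*(-1)*conj(1) + 2*(0)*conj(1) + 2*(1)*conj(1) + 2*(-sqrt(3))*conj(1) + 6*(0)*conj(-1) + 6*(0)*conj(-1)]
      = (1/24)[(4) + (-4) + (2*sqrt(3)) + (-2) + (0) + (2) + (-2*sqrt(3)) + (0) + (0)] = 0/24 = 0
  <chi_5*chi_6, chi_3> = (1/24)[1*(4)*conj(1) + 1*(-4)*conj(1) + 2*(sqrt(3))*conj(-1) + 2*(-1)*conj(1) + 2*(0)*conj(-1) + 2*(1)*conj(1) + 2*(-sqrt(3))*conj(-1) + 6*(0)*conj(1) + 6*(0)*conj(-1)]
      = (1/24)[(4) + (-4) + (-2*sqrt(3)) + (-2) + (0) + (2) + (2*sqrt(3)) + (0) + (0)] = 0/24 = 0
  <chi_5*chi_6, chi_4> = (1/24)[1*(4)*conj(1) + 1*(-4)*conj(1) + 2*(sqrt(3))*conj(-1) + 2*(-1)*conj(1) + 2*(0)*conj(-1) + 2*(1)*conj(1) + 2*(-sqrt(3))*conj(-1) + 6*(0)*conj(-1) + 6*(0)*conj(1)]
      = (1/24)[(4) + (-4) + (-2*sqrt(3)) + (-2) + (0) + (2) + (2*sqrt(3)) + (0) + (0)] = 0/24 = 0
  <chi_5*chi_6, chi_5> = (1/24)[1*(4)*conj(2) + 1*(-4)*conj(-2) + 2*(sqrt(3))*conj(sqrt(3)) + 2*(-1)*conj(1) + 2*(0)*conj(0) + 2*(1)*conj(-1) + 2*(-sqrt(3))*conj(-sqrt(3)) + 6*(0)*conj(0) + 6*(0)*conj(0)]
      = (1/24)[(8) + (8) + (6) + (-2) + (0) + (-2) + (6) + (0) + (0)] = 24/24 = 1
  <chi_5*chi_6, chi_6> = (1/24)[1*(4)*conj(2) + 1*(-4)*conj(2) + 2*(sqrt(3))*conj(1) + 2*(-1)*conj(-1) + 2*(0)*conj(-2) + 2*(1)*conj(-1) + 2*(-sqrt(3))*conj(1) + 6*(0)*conj(0) + 6*(0)*conj(0)]
      = (1/24)[(8) + (-8) + (2*sqrt(3)) + (2) + (0) + (-2) + (-2*sqrt(3)) + (0) + (0)] = 0/24 = 0
  <chi_5*chi_6, chi_7> = (1/24)[1*(4)*conj(2) + 1*(-4)*conj(-2) + 2*(sqrt(3))*conj(0) + 2*(-1)*conj(-2) + 2*(0)*conj(0) + 2*(1)*conj(2) + 2*(-sqrt(3))*conj(0) + 6*(0)*conj(0) + 6*(0)*conj(0)]
      = (1/24)[(8) + (8) + (0) + (4) + (0) + (4) + (0) + (0) + (0)] = 24/24 = 1
  <chi_5*chi_6, chi_8> = (1/24)[1*(4)*conj(2) + 1*(-4)*conj(2) + 2*(sqrt(3))*conj(-1) + 2*(-1)*conj(-1) + 2*(0)*conj(2) + 2*(1)*conj(-1) + 2*(-sqrt(3))*conj(-1) + 6*(0)*conj(0) + 6*(0)*conj(0)]
      = (1/24)[(8) + (-8) + (-2*sqrt(3)) + (2) + (0) + (-2) + (2*sqrt(3)) + (0) + (0)] = 0/24 = 0
  <chi_5*chi_6, chi_9> = (1/24)[1*(4)*conj(2) + 1*(-4)*conj(-2) + 2*(sqrt(3))*conj(-sqrt(3)) + 2*(-1)*conj(1) + 2*(0)*conj(0) + 2*(1)*conj(-1) + 2*(-sqrt(3))*conj(sqrt(3)) + 6*(0)*conj(0) + 6*(0)*conj(0)]
      = (1/24)[(8) + (8) + (-6) + (-2) + (0) + (-2) + (-6) + (0) + (0)] = 0/24 = 0
Hence the multiplicities are chi_5: 1, chi_7: 1. Dimension check: dim(chi_5)*dim(chi_6) = 2*2 = 4 and sum (mult * dim) = 1*2 + 1*2 = 4.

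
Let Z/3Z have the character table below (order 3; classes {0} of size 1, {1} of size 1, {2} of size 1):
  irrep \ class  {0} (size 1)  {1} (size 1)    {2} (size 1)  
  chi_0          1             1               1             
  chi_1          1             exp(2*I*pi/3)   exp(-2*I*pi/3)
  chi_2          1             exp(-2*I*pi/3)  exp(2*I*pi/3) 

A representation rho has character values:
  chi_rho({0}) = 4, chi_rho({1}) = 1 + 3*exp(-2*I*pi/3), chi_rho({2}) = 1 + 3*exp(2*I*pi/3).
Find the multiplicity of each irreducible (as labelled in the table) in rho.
Multiplicities: chi_0: 1, chi_1: 0, chi_2: 3.

Solution. Use <chi_rho, chi> = (1/|G|) sum_C |C| * chi_rho(C) * conj(chi(C)) with |G| = 3 for each irreducible chi in the table:
  <chi_rho, chi_0> = (1/3)[1*(4)*conj(1) + 1*(1 + 3*exp(-2*I*pi/3))*conj(1) + 1*(1 + 3*exp(2*I*pi/3))*conj(1)]
      = (1/3)[(4) + (1 + 3*exp(-2*I*pi/3)) + (1 + 3*exp(2*I*pi/3))] = 3/3 = 1
  <chi_rho, chi_1> = (1/3)[1*(4)*conj(1) + 1*(1 + 3*exp(-2*I*pi/3))*conj(exp(2*I*pi/3)) + 1*(1 + 3*exp(2*I*pi/3))*conj(exp(-2*I*pi/3))]
      = (1/3)[(4) + (exp(-2*I*pi/3) + 3*exp(2*I*pi/3)) + (3*exp(-2*I*pi/3) + exp(2*I*pi/3))] = 0/3 = 0
  <chi_rho, chi_2> = (1/3)[1*(4)*conj(1) + 1*(1 + 3*exp(-2*I*pi/3))*conj(exp(-2*I*pi/3)) + 1*(1 + 3*exp(2*I*pi/3))*conj(exp(2*I*pi/3))]
      = (1/3)[(4) + (3 + exp(2*I*pi/3)) + (3 + exp(-2*I*pi/3))] = 9/3 = 3
(Exp terms are combined using exp(i*s)*conj(exp(i*t)) = exp(i*(s-t)), and sums of them are collapsed using the identity that for every m > 1 the m distinct m-th roots of unity sum to 0, e.g. 1 + exp(2*I*pi/3) + exp(-2*I*pi/3) = 0.)
Dimension check: dim(rho) = sum (mult * dim) = 1*1 + 0*1 + 3*1 = 4 = chi_rho(e) = 4.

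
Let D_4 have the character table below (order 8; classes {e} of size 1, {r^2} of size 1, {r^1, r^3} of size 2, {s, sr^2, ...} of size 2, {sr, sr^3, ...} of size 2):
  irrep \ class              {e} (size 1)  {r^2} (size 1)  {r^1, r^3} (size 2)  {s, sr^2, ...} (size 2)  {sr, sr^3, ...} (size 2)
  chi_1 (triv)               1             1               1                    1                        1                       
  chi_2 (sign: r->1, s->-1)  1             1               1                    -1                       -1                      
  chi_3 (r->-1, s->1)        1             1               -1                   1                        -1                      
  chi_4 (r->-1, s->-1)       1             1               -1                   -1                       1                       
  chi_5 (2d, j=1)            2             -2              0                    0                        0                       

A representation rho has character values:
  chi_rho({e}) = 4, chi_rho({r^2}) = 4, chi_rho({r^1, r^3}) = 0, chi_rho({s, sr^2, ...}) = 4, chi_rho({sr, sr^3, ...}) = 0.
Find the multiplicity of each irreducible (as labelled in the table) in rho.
Multiplicities: chi_1: 2, chi_2: 0, chi_3: 2, chi_4: 0, chi_5: 0.

Details: Use <chi_rho, chi> = (1/|G|) sum_C |C| * chi_rho(C) * conj(chi(C)) with |G| = 8 for each irreducible chi in the table:
  <chi_rho, chi_1> = (1/8)[1*(4)*conj(1) + 1*(4)*conj(1) + 2*(0)*conj(1) + 2*(4)*conj(1) + 2*(0)*conj(1)]
      = (1/8)[(4) + (4) + (0) + (8) + (0)] = 16/8 = 2
  <chi_rho, chi_2> = (1/8)[1*(4)*conj(1) + 1*(4)*conj(1) + 2*(0)*conj(1) + 2*(4)*conj(-1) + 2*(0)*conj(-1)]
      = (1/8)[(4) + (4) + (0) + (-8) + (0)] = 0/8 = 0
  <chi_rho, chi_3> = (1/8)[1*(4)*conj(1) + 1*(4)*conj(1) + 2*(0)*conj(-1) + 2*(4)*conj(1) + 2*(0)*conj(-1)]
      = (1/8)[(4) + (4) + (0) + (8) + (0)] = 16/8 = 2
  <chi_rho, chi_4> = (1/8)[1*(4)*conj(1) + 1*(4)*conj(1) + 2*(0)*conj(-1) + 2*(4)*conj(-1) + 2*(0)*conj(1)]
      = (1/8)[(4) + (4) + (0) + (-8) + (0)] = 0/8 = 0
  <chi_rho, chi_5> = (1/8)[1*(4)*conj(2) + 1*(4)*conj(-2) + 2*(0)*conj(0) + 2*(4)*conj(0) + 2*(0)*conj(0)]
      = (1/8)[(8) + (-8) + (0) + (0) + (0)] = 0/8 = 0
Dimension check: dim(rho) = sum (mult * dim) = 2*1 + 0*1 + 2*1 + 0*1 + 0*2 = 4 = chi_rho(e) = 4.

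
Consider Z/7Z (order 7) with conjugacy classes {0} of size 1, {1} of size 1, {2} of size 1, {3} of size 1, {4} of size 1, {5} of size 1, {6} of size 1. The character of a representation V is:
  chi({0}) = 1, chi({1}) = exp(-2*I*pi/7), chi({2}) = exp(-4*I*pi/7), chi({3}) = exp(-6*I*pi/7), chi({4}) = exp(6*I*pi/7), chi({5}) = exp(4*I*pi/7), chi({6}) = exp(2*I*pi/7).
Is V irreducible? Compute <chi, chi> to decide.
Irreducible: <chi, chi> = 1.

Details: <chi, chi> = (1/|G|) sum_C |C| * |chi(C)|^2 = (1/7)[1*|1|^2 + 1*|exp(-2*I*pi/7)|^2 + 1*|exp(-4*I*pi/7)|^2 + 1*|exp(-6*I*pi/7)|^2 + 1*|exp(6*I*pi/7)|^2 + 1*|exp(4*I*pi/7)|^2 + 1*|exp(2*I*pi/7)|^2]
  = (1/7)[(1) + (1) + (1) + (1) + (1) + (1) + (1)] = 7/7 = 1.
(Exp terms are combined using exp(i*s)*conj(exp(i*t)) = exp(i*(s-t)), and sums of them are collapsed using the identity that for every m > 1 the m distinct m-th roots of unity sum to 0, e.g. 1 + exp(2*I*pi/3) + exp(-2*I*pi/3) = 0.)
A character is irreducible iff <chi, chi> = 1, so this representation is irreducible.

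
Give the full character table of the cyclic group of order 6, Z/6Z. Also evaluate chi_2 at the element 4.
Character table of Z/6Z (irreps indexed chi_0,...,chi_5 with chi_k(m) = zeta_6^(k*m), zeta_6 = exp(2*pi*i/6)):
  irrep \ class  {0} (size 1)  {1} (size 1)    {2} (size 1)    {3} (size 1)  {4} (size 1)    {5} (size 1)  
  chi_0          1             1               1               1             1               1             
  chi_1          1             exp(I*pi/3)     exp(2*I*pi/3)   -1            exp(-2*I*pi/3)  exp(-I*pi/3)  
  chi_2          1             exp(2*I*pi/3)   exp(-2*I*pi/3)  1             exp(2*I*pi/3)   exp(-2*I*pi/3)
  chi_3          1             -1              1               -1            1               -1            
  chi_4          1             exp(-2*I*pi/3)  exp(2*I*pi/3)   1             exp(-2*I*pi/3)  exp(2*I*pi/3) 
  chi_5          1             exp(-I*pi/3)    exp(-2*I*pi/3)  -1            exp(2*I*pi/3)   exp(I*pi/3)   

Spot check: chi_2(4) = zeta_6^(2*4) = zeta_6^8 = exp(2*I*pi/3).

Derivation: Z/6Z is abelian, so all 6 irreducible complex representations are 1-dimensional. They are given by chi_k(m) = zeta_6^(k*m) for k = 0,...,5. Row orthogonality: sum_m chi_k(m) conj(chi_l(m)) = 6 * [k = l].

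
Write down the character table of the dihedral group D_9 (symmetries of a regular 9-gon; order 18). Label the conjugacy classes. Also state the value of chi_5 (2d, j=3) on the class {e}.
Conjugacy classes: {e} of size 1, {r^1, r^8} of size 2, {r^2, r^7} of size 2, {r^3, r^6} of size 2, {r^4, r^5} of size 2, {s, sr, ..., sr^8} of size 9.
Character table:
  irrep \ class              {e} (size 1)  {r^1, r^8} (size 2)  {r^2, r^7} (size 2)  {r^3, r^6} (size 2)  {r^4, r^5} (size 2)  {s, sr, ..., sr^8} (size 9)
  chi_1 (triv)               1             1                    1                    1                    1                    1                          
  chi_2 (sign: r->1, s->-1)  1             1                    1                    1                    1                    -1                         
  chi_3 (2d, j=1)            2             2*cos(2*pi/9)        2*cos(4*pi/9)        -1                   -2*cos(pi/9)         0                          
  chi_4 (2d, j=2)            2             2*cos(4*pi/9)        -2*cos(pi/9)         -1                   2*cos(2*pi/9)        0                          
  chi_5 (2d, j=3)            2             -1                   -1                   2                    -1                   0                          
  chi_6 (2d, j=4)            2             -2*cos(pi/9)         2*cos(2*pi/9)        -1                   2*cos(4*pi/9)        0                          

Spot check: chi_5 (2d, j=3) on {e} = 2.

Explanation: D_9 has order 2*9 = 18 with 6 conjugacy classes, hence 6 irreducibles. Sum of squared dims 1 + 1 + 4 + 4 + 4 + 4 = 18 = |G|. Linear characters come from the abelianisation; the 2-dimensional irreps have character r^k -> 2*cos(2*pi*j*k/9), reflections -> 0.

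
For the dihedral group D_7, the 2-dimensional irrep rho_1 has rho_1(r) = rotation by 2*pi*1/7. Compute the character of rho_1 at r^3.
chi_{rho_1}(r^3) = 2*cos(2*pi*1*3/7) = -2*cos(pi/7)

Why: rho_1(r^3) is rotation by angle 2*pi*1*3/7, whose trace is 2*cos(2*pi*1*3/7) = -2*cos(pi/7).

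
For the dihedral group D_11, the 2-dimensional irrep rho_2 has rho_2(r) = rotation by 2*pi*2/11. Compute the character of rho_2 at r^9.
chi_{rho_2}(r^9) = 2*cos(2*pi*2*9/11) = -2*cos(3*pi/11)

Explanation: rho_2(r^9) is rotation by angle 2*pi*2*9/11, whose trace is 2*cos(2*pi*2*9/11) = -2*cos(3*pi/11).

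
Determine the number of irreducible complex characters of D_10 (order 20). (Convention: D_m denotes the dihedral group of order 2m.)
8

Why: The number of irreducible complex representations of a finite group equals its number of conjugacy classes. D_10 has 8 conjugacy classes (n/2 + 3 for n even), so D_10 (order 20) has exactly 8 irreducible complex representations.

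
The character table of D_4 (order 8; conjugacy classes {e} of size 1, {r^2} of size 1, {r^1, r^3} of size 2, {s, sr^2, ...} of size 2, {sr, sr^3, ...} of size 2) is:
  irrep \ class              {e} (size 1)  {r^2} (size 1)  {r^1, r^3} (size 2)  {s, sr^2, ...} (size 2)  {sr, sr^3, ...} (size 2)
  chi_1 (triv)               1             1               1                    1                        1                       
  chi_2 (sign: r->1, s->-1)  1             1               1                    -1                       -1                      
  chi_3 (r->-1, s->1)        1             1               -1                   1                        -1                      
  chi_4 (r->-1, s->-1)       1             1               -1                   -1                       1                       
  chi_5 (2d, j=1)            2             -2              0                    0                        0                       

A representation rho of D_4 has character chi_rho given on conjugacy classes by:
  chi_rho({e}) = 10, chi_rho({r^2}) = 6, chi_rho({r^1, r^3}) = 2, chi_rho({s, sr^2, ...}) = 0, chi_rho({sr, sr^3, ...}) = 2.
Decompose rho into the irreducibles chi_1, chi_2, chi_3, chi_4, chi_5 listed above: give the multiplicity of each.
Multiplicities: chi_1: 3, chi_2: 2, chi_3: 1, chi_4: 2, chi_5: 1.

Use <chi_rho, chi> = (1/|G|) sum_C |C| * chi_rho(C) * conj(chi(C)) with |G| = 8 for each irreducible chi in the table:
  <chi_rho, chi_1> = (1/8)[1*(10)*conj(1) + 1*(6)*conj(1) + 2*(2)*conj(1) + 2*(0)*conj(1) + 2*(2)*conj(1)]
      = (1/8)[(10) + (6) + (4) + (0) + (4)] = 24/8 = 3
  <chi_rho, chi_2> = (1/8)[1*(10)*conj(1) + 1*(6)*conj(1) + 2*(2)*conj(1) + 2*(0)*conj(-1) + 2*(2)*conj(-1)]
      = (1/8)[(10) + (6) + (4) + (0) + (-4)] = 16/8 = 2
  <chi_rho, chi_3> = (1/8)[1*(10)*conj(1) + 1*(6)*conj(1) + 2*(2)*conj(-1) + 2*(0)*conj(1) + 2*(2)*conj(-1)]
      = (1/8)[(10) + (6) + (-4) + (0) + (-4)] = 8/8 = 1
  <chi_rho, chi_4> = (1/8)[1*(10)*conj(1) + 1*(6)*conj(1) + 2*(2)*conj(-1) + 2*(0)*conj(-1) + 2*(2)*conj(1)]
      = (1/8)[(10) + (6) + (-4) + (0) + (4)] = 16/8 = 2
  <chi_rho, chi_5> = (1/8)[1*(10)*conj(2) + 1*(6)*conj(-2) + 2*(2)*conj(0) + 2*(0)*conj(0) + 2*(2)*conj(0)]
      = (1/8)[(20) + (-12) + (0) + (0) + (0)] = 8/8 = 1
Dimension check: dim(rho) = sum (mult * dim) = 3*1 + 2*1 + 1*1 + 2*1 + 1*2 = 10 = chi_rho(e) = 10.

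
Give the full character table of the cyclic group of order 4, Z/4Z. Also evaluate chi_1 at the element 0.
Character table of Z/4Z (irreps indexed chi_0,...,chi_3 with chi_k(m) = zeta_4^(k*m), zeta_4 = exp(2*pi*i/4)):
  irrep \ class  {0} (size 1)  {1} (size 1)  {2} (size 1)  {3} (size 1)
  chi_0          1             1             1             1           
  chi_1          1             I             -1            -I          
  chi_2          1             -1            1             -1          
  chi_3          1             -I            -1            I           

Spot check: chi_1(0) = zeta_4^(1*0) = zeta_4^0 = 1.

Details: Z/4Z is abelian, so all 4 irreducible complex representations are 1-dimensional. They are given by chi_k(m) = zeta_4^(k*m) for k = 0,...,3. Row orthogonality: sum_m chi_k(m) conj(chi_l(m)) = 4 * [k = l].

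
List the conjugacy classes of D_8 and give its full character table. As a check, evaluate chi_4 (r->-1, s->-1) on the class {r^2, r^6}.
Conjugacy classes: {e} of size 1, {r^4} of size 1, {r^1, r^7} of size 2, {r^2, r^6} of size 2, {r^3, r^5} of size 2, {s, sr^2, ...} of size 4, {sr, sr^3, ...} of size 4.
Character table:
  irrep \ class              {e} (size 1)  {r^4} (size 1)  {r^1, r^7} (size 2)  {r^2, r^6} (size 2)  {r^3, r^5} (size 2)  {s, sr^2, ...} (size 4)  {sr, sr^3, ...} (size 4)
  chi_1 (triv)               1             1               1                    1                    1                    1                        1                       
  chi_2 (sign: r->1, s->-1)  1             1               1                    1                    1                    -1                       -1                      
  chi_3 (r->-1, s->1)        1             1               -1                   1                    -1                   1                        -1                      
  chi_4 (r->-1, s->-1)       1             1               -1                   1                    -1                   -1                       1                       
  chi_5 (2d, j=1)            2             -2              sqrt(2)              0                    -sqrt(2)             0                        0                       
  chi_6 (2d, j=2)            2             2               0                    -2                   0                    0                        0                       
  chi_7 (2d, j=3)            2             -2              -sqrt(2)             0                    sqrt(2)              0                        0                       

Spot check: chi_4 (r->-1, s->-1) on {r^2, r^6} = 1.

Solution. D_8 has order 2*8 = 16 with 7 conjugacy classes, hence 7 irreducibles. Sum of squared dims 1 + 1 + 1 + 1 + 4 + 4 + 4 = 16 = |G|. Linear characters come from the abelianisation; the 2-dimensional irreps have character r^k -> 2*cos(2*pi*j*k/8), reflections -> 0.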